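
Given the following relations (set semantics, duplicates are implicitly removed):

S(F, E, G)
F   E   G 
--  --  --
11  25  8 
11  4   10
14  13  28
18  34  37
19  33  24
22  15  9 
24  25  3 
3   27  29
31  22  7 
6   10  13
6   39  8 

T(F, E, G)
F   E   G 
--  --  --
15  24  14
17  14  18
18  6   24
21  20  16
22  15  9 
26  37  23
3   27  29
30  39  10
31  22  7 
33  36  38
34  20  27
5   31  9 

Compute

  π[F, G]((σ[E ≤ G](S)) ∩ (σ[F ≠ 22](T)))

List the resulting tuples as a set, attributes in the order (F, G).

{(3, 29)}

Apply σ_{E ≤ G}; surviving tuples: {(11, 4, 10), (14, 13, 28), (18, 34, 37), (3, 27, 29), (6, 10, 13)}
Apply σ_{F ≠ 22}; surviving tuples: {(15, 24, 14), (17, 14, 18), (18, 6, 24), (21, 20, 16), (26, 37, 23), (3, 27, 29), (30, 39, 10), (31, 22, 7), (33, 36, 38), (34, 20, 27), (5, 31, 9)}
Intersection: {(11, 4, 10), (14, 13, 28), (18, 34, 37), (3, 27, 29), (6, 10, 13)} with {(15, 24, 14), (17, 14, 18), (18, 6, 24), (21, 20, 16), (26, 37, 23), (3, 27, 29), (30, 39, 10), (31, 22, 7), (33, 36, 38), (34, 20, 27), (5, 31, 9)} → {(3, 27, 29)}
Projecting to F, G: {(3, 29)}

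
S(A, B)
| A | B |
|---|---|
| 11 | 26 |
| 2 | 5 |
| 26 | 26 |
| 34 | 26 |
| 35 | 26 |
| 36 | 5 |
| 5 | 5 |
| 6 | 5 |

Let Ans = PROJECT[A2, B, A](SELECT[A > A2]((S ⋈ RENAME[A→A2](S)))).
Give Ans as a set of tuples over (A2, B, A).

ρ[A→A2]: schema becomes (A2, B); tuples unchanged.
S ⋈ RENAME[A→A2](S) (natural join on B): {(11, 26, 11), (11, 26, 26), (11, 26, 34), (11, 26, 35), (2, 5, 2), (2, 5, 36), (2, 5, 5), (2, 5, 6), (26, 26, 11), (26, 26, 26), (26, 26, 34), (26, 26, 35), (34, 26, 11), (34, 26, 26), (34, 26, 34), (34, 26, 35), (35, 26, 11), (35, 26, 26), (35, 26, 34), (35, 26, 35), (36, 5, 2), (36, 5, 36), (36, 5, 5), (36, 5, 6), (5, 5, 2), (5, 5, 36), (5, 5, 5), (5, 5, 6), (6, 5, 2), (6, 5, 36), (6, 5, 5), (6, 5, 6)}
σ[A > A2]: keep tuples satisfying A > A2 → {(26, 26, 11), (34, 26, 11), (34, 26, 26), (35, 26, 11), (35, 26, 26), (35, 26, 34), (36, 5, 2), (36, 5, 5), (36, 5, 6), (5, 5, 2), (6, 5, 2), (6, 5, 5)}
π[A2, B, A]: project onto (A2, B, A) → {(11, 26, 26), (11, 26, 34), (11, 26, 35), (2, 5, 36), (2, 5, 5), (2, 5, 6), (26, 26, 34), (26, 26, 35), (34, 26, 35), (5, 5, 36), (5, 5, 6), (6, 5, 36)}

{(11, 26, 26), (11, 26, 34), (11, 26, 35), (2, 5, 36), (2, 5, 5), (2, 5, 6), (26, 26, 34), (26, 26, 35), (34, 26, 35), (5, 5, 36), (5, 5, 6), (6, 5, 36)}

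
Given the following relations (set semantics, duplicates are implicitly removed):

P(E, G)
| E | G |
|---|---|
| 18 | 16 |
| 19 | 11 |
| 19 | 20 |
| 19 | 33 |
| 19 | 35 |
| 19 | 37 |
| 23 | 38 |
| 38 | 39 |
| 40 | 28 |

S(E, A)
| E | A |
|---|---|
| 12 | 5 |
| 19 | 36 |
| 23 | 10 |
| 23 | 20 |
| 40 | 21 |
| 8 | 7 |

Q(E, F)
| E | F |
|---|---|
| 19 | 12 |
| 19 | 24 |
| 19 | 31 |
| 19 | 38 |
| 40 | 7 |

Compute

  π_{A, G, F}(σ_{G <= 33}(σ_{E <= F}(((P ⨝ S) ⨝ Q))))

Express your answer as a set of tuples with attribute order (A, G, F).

Natural join on E: {(19, 11, 36), (19, 20, 36), (19, 33, 36), (19, 35, 36), (19, 37, 36), (23, 38, 10), (23, 38, 20), (40, 28, 21)}
Natural join on E: {(19, 11, 36, 12), (19, 11, 36, 24), (19, 11, 36, 31), (19, 11, 36, 38), (19, 20, 36, 12), (19, 20, 36, 24), (19, 20, 36, 31), (19, 20, 36, 38), (19, 33, 36, 12), (19, 33, 36, 24), (19, 33, 36, 31), (19, 33, 36, 38), (19, 35, 36, 12), (19, 35, 36, 24), (19, 35, 36, 31), (19, 35, 36, 38), (19, 37, 36, 12), (19, 37, 36, 24), (19, 37, 36, 31), (19, 37, 36, 38), (40, 28, 21, 7)}
σ[E <= F]: keep tuples satisfying E <= F → {(19, 11, 36, 24), (19, 11, 36, 31), (19, 11, 36, 38), (19, 20, 36, 24), (19, 20, 36, 31), (19, 20, 36, 38), (19, 33, 36, 24), (19, 33, 36, 31), (19, 33, 36, 38), (19, 35, 36, 24), (19, 35, 36, 31), (19, 35, 36, 38), (19, 37, 36, 24), (19, 37, 36, 31), (19, 37, 36, 38)}
σ[G <= 33]: keep tuples satisfying G <= 33 → {(19, 11, 36, 24), (19, 11, 36, 31), (19, 11, 36, 38), (19, 20, 36, 24), (19, 20, 36, 31), (19, 20, 36, 38), (19, 33, 36, 24), (19, 33, 36, 31), (19, 33, 36, 38)}
Projecting to A, G, F: {(36, 11, 24), (36, 11, 31), (36, 11, 38), (36, 20, 24), (36, 20, 31), (36, 20, 38), (36, 33, 24), (36, 33, 31), (36, 33, 38)}

{(36, 11, 24), (36, 11, 31), (36, 11, 38), (36, 20, 24), (36, 20, 31), (36, 20, 38), (36, 33, 24), (36, 33, 31), (36, 33, 38)}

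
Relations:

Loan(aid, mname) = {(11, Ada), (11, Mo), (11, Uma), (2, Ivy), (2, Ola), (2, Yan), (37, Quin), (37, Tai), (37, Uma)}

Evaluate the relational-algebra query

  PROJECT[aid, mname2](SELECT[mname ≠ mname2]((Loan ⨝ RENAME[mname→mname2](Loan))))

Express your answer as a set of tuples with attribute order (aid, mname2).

ρ[mname→mname2]: schema becomes (aid, mname2); tuples unchanged.
Loan ⋈ RENAME[mname→mname2](Loan) (natural join on aid): {(11, Ada, Ada), (11, Ada, Mo), (11, Ada, Uma), (11, Mo, Ada), (11, Mo, Mo), (11, Mo, Uma), (11, Uma, Ada), (11, Uma, Mo), (11, Uma, Uma), (2, Ivy, Ivy), (2, Ivy, Ola), (2, Ivy, Yan), (2, Ola, Ivy), (2, Ola, Ola), (2, Ola, Yan), (2, Yan, Ivy), (2, Yan, Ola), (2, Yan, Yan), (37, Quin, Quin), (37, Quin, Tai), (37, Quin, Uma), (37, Tai, Quin), (37, Tai, Tai), (37, Tai, Uma), (37, Uma, Quin), (37, Uma, Tai), (37, Uma, Uma)}
σ[mname ≠ mname2]: keep tuples satisfying mname ≠ mname2 → {(11, Ada, Mo), (11, Ada, Uma), (11, Mo, Ada), (11, Mo, Uma), (11, Uma, Ada), (11, Uma, Mo), (2, Ivy, Ola), (2, Ivy, Yan), (2, Ola, Ivy), (2, Ola, Yan), (2, Yan, Ivy), (2, Yan, Ola), (37, Quin, Tai), (37, Quin, Uma), (37, Tai, Quin), (37, Tai, Uma), (37, Uma, Quin), (37, Uma, Tai)}
π[aid, mname2]: project onto (aid, mname2) (9 duplicate(s) eliminated) → {(11, Ada), (11, Mo), (11, Uma), (2, Ivy), (2, Ola), (2, Yan), (37, Quin), (37, Tai), (37, Uma)}

{(11, Ada), (11, Mo), (11, Uma), (2, Ivy), (2, Ola), (2, Yan), (37, Quin), (37, Tai), (37, Uma)}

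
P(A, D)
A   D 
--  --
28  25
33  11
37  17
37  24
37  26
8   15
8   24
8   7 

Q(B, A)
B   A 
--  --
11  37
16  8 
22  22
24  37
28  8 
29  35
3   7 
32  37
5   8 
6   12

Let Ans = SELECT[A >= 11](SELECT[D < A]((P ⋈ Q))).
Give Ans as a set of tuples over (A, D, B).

{(37, 17, 11), (37, 17, 24), (37, 17, 32), (37, 24, 11), (37, 24, 24), (37, 24, 32), (37, 26, 11), (37, 26, 24), (37, 26, 32)}

P ⋈ Q (natural join on A): {(37, 17, 11), (37, 17, 24), (37, 17, 32), (37, 24, 11), (37, 24, 24), (37, 24, 32), (37, 26, 11), (37, 26, 24), (37, 26, 32), (8, 15, 16), (8, 15, 28), (8, 15, 5), (8, 24, 16), (8, 24, 28), (8, 24, 5), (8, 7, 16), (8, 7, 28), (8, 7, 5)}
Filtering on D < A leaves {(37, 17, 11), (37, 17, 24), (37, 17, 32), (37, 24, 11), (37, 24, 24), (37, 24, 32), (37, 26, 11), (37, 26, 24), (37, 26, 32), (8, 7, 16), (8, 7, 28), (8, 7, 5)}.
Filtering on A >= 11 leaves {(37, 17, 11), (37, 17, 24), (37, 17, 32), (37, 24, 11), (37, 24, 24), (37, 24, 32), (37, 26, 11), (37, 26, 24), (37, 26, 32)}.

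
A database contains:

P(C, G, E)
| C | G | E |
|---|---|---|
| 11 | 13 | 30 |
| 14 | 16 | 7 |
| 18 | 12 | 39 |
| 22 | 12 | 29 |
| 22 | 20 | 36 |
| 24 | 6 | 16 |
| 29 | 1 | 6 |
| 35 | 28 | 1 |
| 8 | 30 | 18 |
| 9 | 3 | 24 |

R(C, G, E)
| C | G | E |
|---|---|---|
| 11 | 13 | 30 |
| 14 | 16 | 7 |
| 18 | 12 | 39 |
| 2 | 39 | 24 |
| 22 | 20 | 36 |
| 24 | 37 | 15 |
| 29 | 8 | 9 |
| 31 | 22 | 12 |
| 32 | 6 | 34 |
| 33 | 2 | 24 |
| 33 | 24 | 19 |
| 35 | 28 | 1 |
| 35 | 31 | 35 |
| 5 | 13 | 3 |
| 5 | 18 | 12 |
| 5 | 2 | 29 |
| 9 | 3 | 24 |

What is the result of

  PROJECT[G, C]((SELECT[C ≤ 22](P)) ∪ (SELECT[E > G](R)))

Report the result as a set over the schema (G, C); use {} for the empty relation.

Apply σ_{C ≤ 22}; surviving tuples: {(11, 13, 30), (14, 16, 7), (18, 12, 39), (22, 12, 29), (22, 20, 36), (8, 30, 18), (9, 3, 24)}
Apply σ_{E > G}; surviving tuples: {(11, 13, 30), (18, 12, 39), (22, 20, 36), (29, 8, 9), (32, 6, 34), (33, 2, 24), (35, 31, 35), (5, 2, 29), (9, 3, 24)}
Set union of the two operands is {(11, 13, 30), (14, 16, 7), (18, 12, 39), (22, 12, 29), (22, 20, 36), (29, 8, 9), (32, 6, 34), (33, 2, 24), (35, 31, 35), (5, 2, 29), (8, 30, 18), (9, 3, 24)}.
Projecting to G, C: {(12, 18), (12, 22), (13, 11), (16, 14), (2, 33), (2, 5), (20, 22), (3, 9), (30, 8), (31, 35), (6, 32), (8, 29)}

{(12, 18), (12, 22), (13, 11), (16, 14), (2, 33), (2, 5), (20, 22), (3, 9), (30, 8), (31, 35), (6, 32), (8, 29)}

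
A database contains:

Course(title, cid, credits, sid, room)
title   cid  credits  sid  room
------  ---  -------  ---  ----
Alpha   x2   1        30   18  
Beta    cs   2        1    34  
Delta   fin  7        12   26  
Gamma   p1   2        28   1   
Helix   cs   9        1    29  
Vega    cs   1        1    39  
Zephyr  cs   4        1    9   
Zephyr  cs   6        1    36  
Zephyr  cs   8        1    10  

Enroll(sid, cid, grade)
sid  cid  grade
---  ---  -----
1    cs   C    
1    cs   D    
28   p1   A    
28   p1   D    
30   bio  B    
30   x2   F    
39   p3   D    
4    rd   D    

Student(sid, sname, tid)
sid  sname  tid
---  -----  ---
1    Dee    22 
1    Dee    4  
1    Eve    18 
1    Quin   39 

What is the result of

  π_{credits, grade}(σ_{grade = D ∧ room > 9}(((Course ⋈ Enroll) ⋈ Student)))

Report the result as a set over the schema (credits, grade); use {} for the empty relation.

Natural join on cid, sid: {(Alpha, x2, 1, 30, 18, F), (Beta, cs, 2, 1, 34, C), (Beta, cs, 2, 1, 34, D), (Gamma, p1, 2, 28, 1, A), (Gamma, p1, 2, 28, 1, D), (Helix, cs, 9, 1, 29, C), (Helix, cs, 9, 1, 29, D), (Vega, cs, 1, 1, 39, C), (Vega, cs, 1, 1, 39, D), (Zephyr, cs, 4, 1, 9, C), (Zephyr, cs, 4, 1, 9, D), (Zephyr, cs, 6, 1, 36, C), (Zephyr, cs, 6, 1, 36, D), (Zephyr, cs, 8, 1, 10, C), (Zephyr, cs, 8, 1, 10, D)}
Natural join on sid: {(Beta, cs, 2, 1, 34, C, Dee, 22), (Beta, cs, 2, 1, 34, C, Dee, 4), (Beta, cs, 2, 1, 34, C, Eve, 18), (Beta, cs, 2, 1, 34, C, Quin, 39), (Beta, cs, 2, 1, 34, D, Dee, 22), (Beta, cs, 2, 1, 34, D, Dee, 4), (Beta, cs, 2, 1, 34, D, Eve, 18), (Beta, cs, 2, 1, 34, D, Quin, 39), (Helix, cs, 9, 1, 29, C, Dee, 22), (Helix, cs, 9, 1, 29, C, Dee, 4), (Helix, cs, 9, 1, 29, C, Eve, 18), (Helix, cs, 9, 1, 29, C, Quin, 39), (Helix, cs, 9, 1, 29, D, Dee, 22), (Helix, cs, 9, 1, 29, D, Dee, 4), (Helix, cs, 9, 1, 29, D, Eve, 18), (Helix, cs, 9, 1, 29, D, Quin, 39), (Vega, cs, 1, 1, 39, C, Dee, 22), (Vega, cs, 1, 1, 39, C, Dee, 4), (Vega, cs, 1, 1, 39, C, Eve, 18), (Vega, cs, 1, 1, 39, C, Quin, 39), (Vega, cs, 1, 1, 39, D, Dee, 22), (Vega, cs, 1, 1, 39, D, Dee, 4), (Vega, cs, 1, 1, 39, D, Eve, 18), (Vega, cs, 1, 1, 39, D, Quin, 39), (Zephyr, cs, 4, 1, 9, C, Dee, 22), (Zephyr, cs, 4, 1, 9, C, Dee, 4), (Zephyr, cs, 4, 1, 9, C, Eve, 18), (Zephyr, cs, 4, 1, 9, C, Quin, 39), (Zephyr, cs, 4, 1, 9, D, Dee, 22), (Zephyr, cs, 4, 1, 9, D, Dee, 4), (Zephyr, cs, 4, 1, 9, D, Eve, 18), (Zephyr, cs, 4, 1, 9, D, Quin, 39), (Zephyr, cs, 6, 1, 36, C, Dee, 22), (Zephyr, cs, 6, 1, 36, C, Dee, 4), (Zephyr, cs, 6, 1, 36, C, Eve, 18), (Zephyr, cs, 6, 1, 36, C, Quin, 39), (Zephyr, cs, 6, 1, 36, D, Dee, 22), (Zephyr, cs, 6, 1, 36, D, Dee, 4), (Zephyr, cs, 6, 1, 36, D, Eve, 18), (Zephyr, cs, 6, 1, 36, D, Quin, 39), (Zephyr, cs, 8, 1, 10, C, Dee, 22), (Zephyr, cs, 8, 1, 10, C, Dee, 4), (Zephyr, cs, 8, 1, 10, C, Eve, 18), (Zephyr, cs, 8, 1, 10, C, Quin, 39), (Zephyr, cs, 8, 1, 10, D, Dee, 22), (Zephyr, cs, 8, 1, 10, D, Dee, 4), (Zephyr, cs, 8, 1, 10, D, Eve, 18), (Zephyr, cs, 8, 1, 10, D, Quin, 39)}
Filtering on grade = D ∧ room > 9 leaves {(Beta, cs, 2, 1, 34, D, Dee, 22), (Beta, cs, 2, 1, 34, D, Dee, 4), (Beta, cs, 2, 1, 34, D, Eve, 18), (Beta, cs, 2, 1, 34, D, Quin, 39), (Helix, cs, 9, 1, 29, D, Dee, 22), (Helix, cs, 9, 1, 29, D, Dee, 4), (Helix, cs, 9, 1, 29, D, Eve, 18), (Helix, cs, 9, 1, 29, D, Quin, 39), (Vega, cs, 1, 1, 39, D, Dee, 22), (Vega, cs, 1, 1, 39, D, Dee, 4), (Vega, cs, 1, 1, 39, D, Eve, 18), (Vega, cs, 1, 1, 39, D, Quin, 39), (Zephyr, cs, 6, 1, 36, D, Dee, 22), (Zephyr, cs, 6, 1, 36, D, Dee, 4), (Zephyr, cs, 6, 1, 36, D, Eve, 18), (Zephyr, cs, 6, 1, 36, D, Quin, 39), (Zephyr, cs, 8, 1, 10, D, Dee, 22), (Zephyr, cs, 8, 1, 10, D, Dee, 4), (Zephyr, cs, 8, 1, 10, D, Eve, 18), (Zephyr, cs, 8, 1, 10, D, Quin, 39)}.
Projecting to credits, grade (15 duplicate(s) eliminated): {(1, D), (2, D), (6, D), (8, D), (9, D)}

{(1, D), (2, D), (6, D), (8, D), (9, D)}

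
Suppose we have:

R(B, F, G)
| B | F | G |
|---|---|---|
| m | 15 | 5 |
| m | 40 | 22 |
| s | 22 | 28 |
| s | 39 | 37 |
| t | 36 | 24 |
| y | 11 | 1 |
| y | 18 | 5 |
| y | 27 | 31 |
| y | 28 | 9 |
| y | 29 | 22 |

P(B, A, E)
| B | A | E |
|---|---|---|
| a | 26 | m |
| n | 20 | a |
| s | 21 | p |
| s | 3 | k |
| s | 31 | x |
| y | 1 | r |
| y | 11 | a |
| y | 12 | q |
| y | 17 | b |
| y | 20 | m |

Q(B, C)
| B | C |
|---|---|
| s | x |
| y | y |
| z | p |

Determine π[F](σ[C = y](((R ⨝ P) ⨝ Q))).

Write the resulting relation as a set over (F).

Natural join on B: {(s, 22, 28, 21, p), (s, 22, 28, 3, k), (s, 22, 28, 31, x), (s, 39, 37, 21, p), (s, 39, 37, 3, k), (s, 39, 37, 31, x), (y, 11, 1, 1, r), (y, 11, 1, 11, a), (y, 11, 1, 12, q), (y, 11, 1, 17, b), (y, 11, 1, 20, m), (y, 18, 5, 1, r), (y, 18, 5, 11, a), (y, 18, 5, 12, q), (y, 18, 5, 17, b), (y, 18, 5, 20, m), (y, 27, 31, 1, r), (y, 27, 31, 11, a), (y, 27, 31, 12, q), (y, 27, 31, 17, b), (y, 27, 31, 20, m), (y, 28, 9, 1, r), (y, 28, 9, 11, a), (y, 28, 9, 12, q), (y, 28, 9, 17, b), (y, 28, 9, 20, m), (y, 29, 22, 1, r), (y, 29, 22, 11, a), (y, 29, 22, 12, q), (y, 29, 22, 17, b), (y, 29, 22, 20, m)}
Natural join on B: {(s, 22, 28, 21, p, x), (s, 22, 28, 3, k, x), (s, 22, 28, 31, x, x), (s, 39, 37, 21, p, x), (s, 39, 37, 3, k, x), (s, 39, 37, 31, x, x), (y, 11, 1, 1, r, y), (y, 11, 1, 11, a, y), (y, 11, 1, 12, q, y), (y, 11, 1, 17, b, y), (y, 11, 1, 20, m, y), (y, 18, 5, 1, r, y), (y, 18, 5, 11, a, y), (y, 18, 5, 12, q, y), (y, 18, 5, 17, b, y), (y, 18, 5, 20, m, y), (y, 27, 31, 1, r, y), (y, 27, 31, 11, a, y), (y, 27, 31, 12, q, y), (y, 27, 31, 17, b, y), (y, 27, 31, 20, m, y), (y, 28, 9, 1, r, y), (y, 28, 9, 11, a, y), (y, 28, 9, 12, q, y), (y, 28, 9, 17, b, y), (y, 28, 9, 20, m, y), (y, 29, 22, 1, r, y), (y, 29, 22, 11, a, y), (y, 29, 22, 12, q, y), (y, 29, 22, 17, b, y), (y, 29, 22, 20, m, y)}
σ[C = y]: keep tuples satisfying C = y → {(y, 11, 1, 1, r, y), (y, 11, 1, 11, a, y), (y, 11, 1, 12, q, y), (y, 11, 1, 17, b, y), (y, 11, 1, 20, m, y), (y, 18, 5, 1, r, y), (y, 18, 5, 11, a, y), (y, 18, 5, 12, q, y), (y, 18, 5, 17, b, y), (y, 18, 5, 20, m, y), (y, 27, 31, 1, r, y), (y, 27, 31, 11, a, y), (y, 27, 31, 12, q, y), (y, 27, 31, 17, b, y), (y, 27, 31, 20, m, y), (y, 28, 9, 1, r, y), (y, 28, 9, 11, a, y), (y, 28, 9, 12, q, y), (y, 28, 9, 17, b, y), (y, 28, 9, 20, m, y), (y, 29, 22, 1, r, y), (y, 29, 22, 11, a, y), (y, 29, 22, 12, q, y), (y, 29, 22, 17, b, y), (y, 29, 22, 20, m, y)}
Keep only column(s) F (20 duplicate(s) eliminated): {11, 18, 27, 28, 29}

{11, 18, 27, 28, 29}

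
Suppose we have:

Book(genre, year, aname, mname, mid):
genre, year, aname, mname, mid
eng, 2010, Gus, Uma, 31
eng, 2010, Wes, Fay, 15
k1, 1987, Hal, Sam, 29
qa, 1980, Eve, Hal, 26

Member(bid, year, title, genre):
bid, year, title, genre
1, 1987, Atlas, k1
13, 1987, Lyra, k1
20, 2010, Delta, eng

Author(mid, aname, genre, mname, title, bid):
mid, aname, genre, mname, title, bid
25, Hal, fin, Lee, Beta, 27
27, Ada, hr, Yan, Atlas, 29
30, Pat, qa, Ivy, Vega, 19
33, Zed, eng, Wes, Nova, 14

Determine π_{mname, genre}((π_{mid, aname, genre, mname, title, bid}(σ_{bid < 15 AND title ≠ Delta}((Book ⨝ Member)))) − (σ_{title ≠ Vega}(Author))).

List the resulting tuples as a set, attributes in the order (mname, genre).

Natural join on genre, year: {(eng, 2010, Gus, Uma, 31, 20, Delta), (eng, 2010, Wes, Fay, 15, 20, Delta), (k1, 1987, Hal, Sam, 29, 1, Atlas), (k1, 1987, Hal, Sam, 29, 13, Lyra)}
Filtering on bid < 15 AND title ≠ Delta leaves {(k1, 1987, Hal, Sam, 29, 1, Atlas), (k1, 1987, Hal, Sam, 29, 13, Lyra)}.
π_{mid, aname, genre, mname, title, bid} gives {(29, Hal, k1, Sam, Atlas, 1), (29, Hal, k1, Sam, Lyra, 13)}.
Filtering on title ≠ Vega leaves {(25, Hal, fin, Lee, Beta, 27), (27, Ada, hr, Yan, Atlas, 29), (33, Zed, eng, Wes, Nova, 14)}.
Set difference of the two operands is {(29, Hal, k1, Sam, Atlas, 1), (29, Hal, k1, Sam, Lyra, 13)}.
π_{mname, genre} gives {(Sam, k1)} (1 duplicate(s) eliminated).

{(Sam, k1)}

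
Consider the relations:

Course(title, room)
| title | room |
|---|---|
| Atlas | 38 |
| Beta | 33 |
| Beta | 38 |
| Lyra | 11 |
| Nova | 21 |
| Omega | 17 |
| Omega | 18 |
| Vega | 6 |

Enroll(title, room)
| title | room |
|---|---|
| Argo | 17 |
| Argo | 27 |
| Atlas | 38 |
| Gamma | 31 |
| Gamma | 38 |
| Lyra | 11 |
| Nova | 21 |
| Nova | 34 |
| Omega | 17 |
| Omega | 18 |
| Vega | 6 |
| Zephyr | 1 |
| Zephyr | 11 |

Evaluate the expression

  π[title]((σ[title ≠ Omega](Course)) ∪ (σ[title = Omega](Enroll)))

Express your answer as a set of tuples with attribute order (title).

{Atlas, Beta, Lyra, Nova, Omega, Vega}

Selection title ≠ Omega: {(Atlas, 38), (Beta, 33), (Beta, 38), (Lyra, 11), (Nova, 21), (Vega, 6)}
Selection title = Omega: {(Omega, 17), (Omega, 18)}
Taking the union: {(Atlas, 38), (Beta, 33), (Beta, 38), (Lyra, 11), (Nova, 21), (Omega, 17), (Omega, 18), (Vega, 6)}
π[title]: project onto (title) (2 duplicate(s) eliminated) → {Atlas, Beta, Lyra, Nova, Omega, Vega}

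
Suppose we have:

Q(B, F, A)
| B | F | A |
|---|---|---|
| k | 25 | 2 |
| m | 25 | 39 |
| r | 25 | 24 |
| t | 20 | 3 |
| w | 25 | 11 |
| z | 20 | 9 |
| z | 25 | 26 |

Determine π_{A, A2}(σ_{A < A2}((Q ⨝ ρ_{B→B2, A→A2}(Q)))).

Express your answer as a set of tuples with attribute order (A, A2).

{(11, 24), (11, 26), (11, 39), (2, 11), (2, 24), (2, 26), (2, 39), (24, 26), (24, 39), (26, 39), (3, 9)}

ρ[B→B2, A→A2]: schema becomes (B2, F, A2); tuples unchanged.
Natural join on F: {(k, 25, 2, k, 2), (k, 25, 2, m, 39), (k, 25, 2, r, 24), (k, 25, 2, w, 11), (k, 25, 2, z, 26), (m, 25, 39, k, 2), (m, 25, 39, m, 39), (m, 25, 39, r, 24), (m, 25, 39, w, 11), (m, 25, 39, z, 26), (r, 25, 24, k, 2), (r, 25, 24, m, 39), (r, 25, 24, r, 24), (r, 25, 24, w, 11), (r, 25, 24, z, 26), (t, 20, 3, t, 3), (t, 20, 3, z, 9), (w, 25, 11, k, 2), (w, 25, 11, m, 39), (w, 25, 11, r, 24), (w, 25, 11, w, 11), (w, 25, 11, z, 26), (z, 20, 9, t, 3), (z, 20, 9, z, 9), (z, 25, 26, k, 2), (z, 25, 26, m, 39), (z, 25, 26, r, 24), (z, 25, 26, w, 11), (z, 25, 26, z, 26)}
Apply σ_{A < A2}; surviving tuples: {(k, 25, 2, m, 39), (k, 25, 2, r, 24), (k, 25, 2, w, 11), (k, 25, 2, z, 26), (r, 25, 24, m, 39), (r, 25, 24, z, 26), (t, 20, 3, z, 9), (w, 25, 11, m, 39), (w, 25, 11, r, 24), (w, 25, 11, z, 26), (z, 25, 26, m, 39)}
Projecting to A, A2: {(11, 24), (11, 26), (11, 39), (2, 11), (2, 24), (2, 26), (2, 39), (24, 26), (24, 39), (26, 39), (3, 9)}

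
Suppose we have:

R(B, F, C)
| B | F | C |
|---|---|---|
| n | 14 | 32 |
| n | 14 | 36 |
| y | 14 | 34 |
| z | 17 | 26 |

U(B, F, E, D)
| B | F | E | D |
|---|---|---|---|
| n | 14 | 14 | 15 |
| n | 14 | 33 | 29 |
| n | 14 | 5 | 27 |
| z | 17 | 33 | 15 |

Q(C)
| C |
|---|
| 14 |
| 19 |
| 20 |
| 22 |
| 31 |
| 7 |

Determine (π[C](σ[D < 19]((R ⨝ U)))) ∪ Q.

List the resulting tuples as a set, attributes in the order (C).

Joining R and U on B, F yields {(n, 14, 32, 14, 15), (n, 14, 32, 33, 29), (n, 14, 32, 5, 27), (n, 14, 36, 14, 15), (n, 14, 36, 33, 29), (n, 14, 36, 5, 27), (z, 17, 26, 33, 15)}.
σ[D < 19]: keep tuples satisfying D < 19 → {(n, 14, 32, 14, 15), (n, 14, 36, 14, 15), (z, 17, 26, 33, 15)}
π_{C} gives {26, 32, 36}.
Taking the union: {14, 19, 20, 22, 26, 31, 32, 36, 7}

{14, 19, 20, 22, 26, 31, 32, 36, 7}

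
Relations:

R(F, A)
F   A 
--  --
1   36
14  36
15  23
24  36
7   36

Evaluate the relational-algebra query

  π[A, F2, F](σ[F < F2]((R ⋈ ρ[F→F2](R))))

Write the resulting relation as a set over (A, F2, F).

{(36, 14, 1), (36, 14, 7), (36, 24, 1), (36, 24, 14), (36, 24, 7), (36, 7, 1)}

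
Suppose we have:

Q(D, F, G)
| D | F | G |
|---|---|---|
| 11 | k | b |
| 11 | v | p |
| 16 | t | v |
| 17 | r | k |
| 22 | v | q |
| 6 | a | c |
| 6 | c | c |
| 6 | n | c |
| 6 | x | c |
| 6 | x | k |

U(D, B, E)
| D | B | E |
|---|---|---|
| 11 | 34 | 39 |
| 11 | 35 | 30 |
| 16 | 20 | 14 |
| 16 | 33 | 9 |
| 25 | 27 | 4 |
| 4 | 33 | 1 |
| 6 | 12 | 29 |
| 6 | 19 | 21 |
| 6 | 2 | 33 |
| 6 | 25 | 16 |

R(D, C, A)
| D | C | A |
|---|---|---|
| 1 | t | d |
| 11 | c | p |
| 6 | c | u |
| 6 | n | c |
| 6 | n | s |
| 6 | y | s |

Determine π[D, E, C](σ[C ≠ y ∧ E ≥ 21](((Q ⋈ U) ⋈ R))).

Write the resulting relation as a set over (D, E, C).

Natural join on D: {(11, k, b, 34, 39), (11, k, b, 35, 30), (11, v, p, 34, 39), (11, v, p, 35, 30), (16, t, v, 20, 14), (16, t, v, 33, 9), (6, a, c, 12, 29), (6, a, c, 19, 21), (6, a, c, 2, 33), (6, a, c, 25, 16), (6, c, c, 12, 29), (6, c, c, 19, 21), (6, c, c, 2, 33), (6, c, c, 25, 16), (6, n, c, 12, 29), (6, n, c, 19, 21), (6, n, c, 2, 33), (6, n, c, 25, 16), (6, x, c, 12, 29), (6, x, c, 19, 21), (6, x, c, 2, 33), (6, x, c, 25, 16), (6, x, k, 12, 29), (6, x, k, 19, 21), (6, x, k, 2, 33), (6, x, k, 25, 16)}
Natural join on D: {(11, k, b, 34, 39, c, p), (11, k, b, 35, 30, c, p), (11, v, p, 34, 39, c, p), (11, v, p, 35, 30, c, p), (6, a, c, 12, 29, c, u), (6, a, c, 12, 29, n, c), (6, a, c, 12, 29, n, s), (6, a, c, 12, 29, y, s), (6, a, c, 19, 21, c, u), (6, a, c, 19, 21, n, c), (6, a, c, 19, 21, n, s), (6, a, c, 19, 21, y, s), (6, a, c, 2, 33, c, u), (6, a, c, 2, 33, n, c), (6, a, c, 2, 33, n, s), (6, a, c, 2, 33, y, s), (6, a, c, 25, 16, c, u), (6, a, c, 25, 16, n, c), (6, a, c, 25, 16, n, s), (6, a, c, 25, 16, y, s), (6, c, c, 12, 29, c, u), (6, c, c, 12, 29, n, c), (6, c, c, 12, 29, n, s), (6, c, c, 12, 29, y, s), (6, c, c, 19, 21, c, u), (6, c, c, 19, 21, n, c), (6, c, c, 19, 21, n, s), (6, c, c, 19, 21, y, s), (6, c, c, 2, 33, c, u), (6, c, c, 2, 33, n, c), (6, c, c, 2, 33, n, s), (6, c, c, 2, 33, y, s), (6, c, c, 25, 16, c, u), (6, c, c, 25, 16, n, c), (6, c, c, 25, 16, n, s), (6, c, c, 25, 16, y, s), (6, n, c, 12, 29, c, u), (6, n, c, 12, 29, n, c), (6, n, c, 12, 29, n, s), (6, n, c, 12, 29, y, s), (6, n, c, 19, 21, c, u), (6, n, c, 19, 21, n, c), (6, n, c, 19, 21, n, s), (6, n, c, 19, 21, y, s), (6, n, c, 2, 33, c, u), (6, n, c, 2, 33, n, c), (6, n, c, 2, 33, n, s), (6, n, c, 2, 33, y, s), (6, n, c, 25, 16, c, u), (6, n, c, 25, 16, n, c), (6, n, c, 25, 16, n, s), (6, n, c, 25, 16, y, s), (6, x, c, 12, 29, c, u), (6, x, c, 12, 29, n, c), (6, x, c, 12, 29, n, s), (6, x, c, 12, 29, y, s), (6, x, c, 19, 21, c, u), (6, x, c, 19, 21, n, c), (6, x, c, 19, 21, n, s), (6, x, c, 19, 21, y, s), (6, x, c, 2, 33, c, u), (6, x, c, 2, 33, n, c), (6, x, c, 2, 33, n, s), (6, x, c, 2, 33, y, s), (6, x, c, 25, 16, c, u), (6, x, c, 25, 16, n, c), (6, x, c, 25, 16, n, s), (6, x, c, 25, 16, y, s), (6, x, k, 12, 29, c, u), (6, x, k, 12, 29, n, c), (6, x, k, 12, 29, n, s), (6, x, k, 12, 29, y, s), (6, x, k, 19, 21, c, u), (6, x, k, 19, 21, n, c), (6, x, k, 19, 21, n, s), (6, x, k, 19, 21, y, s), (6, x, k, 2, 33, c, u), (6, x, k, 2, 33, n, c), (6, x, k, 2, 33, n, s), (6, x, k, 2, 33, y, s), (6, x, k, 25, 16, c, u), (6, x, k, 25, 16, n, c), (6, x, k, 25, 16, n, s), (6, x, k, 25, 16, y, s)}
Filtering on C ≠ y ∧ E ≥ 21 leaves {(11, k, b, 34, 39, c, p), (11, k, b, 35, 30, c, p), (11, v, p, 34, 39, c, p), (11, v, p, 35, 30, c, p), (6, a, c, 12, 29, c, u), (6, a, c, 12, 29, n, c), (6, a, c, 12, 29, n, s), (6, a, c, 19, 21, c, u), (6, a, c, 19, 21, n, c), (6, a, c, 19, 21, n, s), (6, a, c, 2, 33, c, u), (6, a, c, 2, 33, n, c), (6, a, c, 2, 33, n, s), (6, c, c, 12, 29, c, u), (6, c, c, 12, 29, n, c), (6, c, c, 12, 29, n, s), (6, c, c, 19, 21, c, u), (6, c, c, 19, 21, n, c), (6, c, c, 19, 21, n, s), (6, c, c, 2, 33, c, u), (6, c, c, 2, 33, n, c), (6, c, c, 2, 33, n, s), (6, n, c, 12, 29, c, u), (6, n, c, 12, 29, n, c), (6, n, c, 12, 29, n, s), (6, n, c, 19, 21, c, u), (6, n, c, 19, 21, n, c), (6, n, c, 19, 21, n, s), (6, n, c, 2, 33, c, u), (6, n, c, 2, 33, n, c), (6, n, c, 2, 33, n, s), (6, x, c, 12, 29, c, u), (6, x, c, 12, 29, n, c), (6, x, c, 12, 29, n, s), (6, x, c, 19, 21, c, u), (6, x, c, 19, 21, n, c), (6, x, c, 19, 21, n, s), (6, x, c, 2, 33, c, u), (6, x, c, 2, 33, n, c), (6, x, c, 2, 33, n, s), (6, x, k, 12, 29, c, u), (6, x, k, 12, 29, n, c), (6, x, k, 12, 29, n, s), (6, x, k, 19, 21, c, u), (6, x, k, 19, 21, n, c), (6, x, k, 19, 21, n, s), (6, x, k, 2, 33, c, u), (6, x, k, 2, 33, n, c), (6, x, k, 2, 33, n, s)}.
π_{D, E, C} gives {(11, 30, c), (11, 39, c), (6, 21, c), (6, 21, n), (6, 29, c), (6, 29, n), (6, 33, c), (6, 33, n)} (41 duplicate(s) eliminated).

{(11, 30, c), (11, 39, c), (6, 21, c), (6, 21, n), (6, 29, c), (6, 29, n), (6, 33, c), (6, 33, n)}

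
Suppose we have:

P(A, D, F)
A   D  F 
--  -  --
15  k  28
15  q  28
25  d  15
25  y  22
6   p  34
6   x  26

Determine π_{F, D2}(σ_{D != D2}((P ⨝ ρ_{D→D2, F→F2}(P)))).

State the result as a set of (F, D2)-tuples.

{(15, y), (22, d), (26, p), (28, k), (28, q), (34, x)}

ρ[D→D2, F→F2]: schema becomes (A, D2, F2); tuples unchanged.
Joining P and ρ_{D→D2, F→F2}(P) on A yields {(15, k, 28, k, 28), (15, k, 28, q, 28), (15, q, 28, k, 28), (15, q, 28, q, 28), (25, d, 15, d, 15), (25, d, 15, y, 22), (25, y, 22, d, 15), (25, y, 22, y, 22), (6, p, 34, p, 34), (6, p, 34, x, 26), (6, x, 26, p, 34), (6, x, 26, x, 26)}.
Selection D != D2: {(15, k, 28, q, 28), (15, q, 28, k, 28), (25, d, 15, y, 22), (25, y, 22, d, 15), (6, p, 34, x, 26), (6, x, 26, p, 34)}
Projecting to F, D2: {(15, y), (22, d), (26, p), (28, k), (28, q), (34, x)}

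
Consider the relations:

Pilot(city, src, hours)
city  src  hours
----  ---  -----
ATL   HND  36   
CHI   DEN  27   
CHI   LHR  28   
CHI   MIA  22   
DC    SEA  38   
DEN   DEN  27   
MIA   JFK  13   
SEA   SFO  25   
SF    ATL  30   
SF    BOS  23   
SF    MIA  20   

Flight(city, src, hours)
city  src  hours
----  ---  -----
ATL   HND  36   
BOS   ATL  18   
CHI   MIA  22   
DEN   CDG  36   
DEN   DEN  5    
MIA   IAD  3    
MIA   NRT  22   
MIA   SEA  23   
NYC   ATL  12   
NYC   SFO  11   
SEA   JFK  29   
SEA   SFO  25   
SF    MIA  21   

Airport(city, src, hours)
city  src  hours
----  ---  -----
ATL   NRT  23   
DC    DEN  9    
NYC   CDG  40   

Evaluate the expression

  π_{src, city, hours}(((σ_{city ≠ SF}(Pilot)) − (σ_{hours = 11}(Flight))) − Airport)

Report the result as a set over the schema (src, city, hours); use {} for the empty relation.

{(DEN, CHI, 27), (DEN, DEN, 27), (HND, ATL, 36), (JFK, MIA, 13), (LHR, CHI, 28), (MIA, CHI, 22), (SEA, DC, 38), (SFO, SEA, 25)}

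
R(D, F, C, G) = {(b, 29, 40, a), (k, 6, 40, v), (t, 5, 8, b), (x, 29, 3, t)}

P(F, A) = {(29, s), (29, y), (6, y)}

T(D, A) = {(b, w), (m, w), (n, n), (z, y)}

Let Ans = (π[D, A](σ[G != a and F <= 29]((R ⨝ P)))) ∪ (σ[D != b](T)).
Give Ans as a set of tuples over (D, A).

Natural join on F: {(b, 29, 40, a, s), (b, 29, 40, a, y), (k, 6, 40, v, y), (x, 29, 3, t, s), (x, 29, 3, t, y)}
Apply σ_{G != a and F <= 29}; surviving tuples: {(k, 6, 40, v, y), (x, 29, 3, t, s), (x, 29, 3, t, y)}
π_{D, A} gives {(k, y), (x, s), (x, y)}.
Apply σ_{D != b}; surviving tuples: {(m, w), (n, n), (z, y)}
Set union of the two operands is {(k, y), (m, w), (n, n), (x, s), (x, y), (z, y)}.

{(k, y), (m, w), (n, n), (x, s), (x, y), (z, y)}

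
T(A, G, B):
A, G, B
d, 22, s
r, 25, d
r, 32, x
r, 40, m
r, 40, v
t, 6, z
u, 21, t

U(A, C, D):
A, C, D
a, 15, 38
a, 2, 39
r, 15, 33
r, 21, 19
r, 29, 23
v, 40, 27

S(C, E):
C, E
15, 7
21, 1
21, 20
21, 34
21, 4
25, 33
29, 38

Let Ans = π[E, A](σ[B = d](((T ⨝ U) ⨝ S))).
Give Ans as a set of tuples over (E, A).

Natural join on A: {(r, 25, d, 15, 33), (r, 25, d, 21, 19), (r, 25, d, 29, 23), (r, 32, x, 15, 33), (r, 32, x, 21, 19), (r, 32, x, 29, 23), (r, 40, m, 15, 33), (r, 40, m, 21, 19), (r, 40, m, 29, 23), (r, 40, v, 15, 33), (r, 40, v, 21, 19), (r, 40, v, 29, 23)}
Natural join on C: {(r, 25, d, 15, 33, 7), (r, 25, d, 21, 19, 1), (r, 25, d, 21, 19, 20), (r, 25, d, 21, 19, 34), (r, 25, d, 21, 19, 4), (r, 25, d, 29, 23, 38), (r, 32, x, 15, 33, 7), (r, 32, x, 21, 19, 1), (r, 32, x, 21, 19, 20), (r, 32, x, 21, 19, 34), (r, 32, x, 21, 19, 4), (r, 32, x, 29, 23, 38), (r, 40, m, 15, 33, 7), (r, 40, m, 21, 19, 1), (r, 40, m, 21, 19, 20), (r, 40, m, 21, 19, 34), (r, 40, m, 21, 19, 4), (r, 40, m, 29, 23, 38), (r, 40, v, 15, 33, 7), (r, 40, v, 21, 19, 1), (r, 40, v, 21, 19, 20), (r, 40, v, 21, 19, 34), (r, 40, v, 21, 19, 4), (r, 40, v, 29, 23, 38)}
Filtering on B = d leaves {(r, 25, d, 15, 33, 7), (r, 25, d, 21, 19, 1), (r, 25, d, 21, 19, 20), (r, 25, d, 21, 19, 34), (r, 25, d, 21, 19, 4), (r, 25, d, 29, 23, 38)}.
π_{E, A} gives {(1, r), (20, r), (34, r), (38, r), (4, r), (7, r)}.

{(1, r), (20, r), (34, r), (38, r), (4, r), (7, r)}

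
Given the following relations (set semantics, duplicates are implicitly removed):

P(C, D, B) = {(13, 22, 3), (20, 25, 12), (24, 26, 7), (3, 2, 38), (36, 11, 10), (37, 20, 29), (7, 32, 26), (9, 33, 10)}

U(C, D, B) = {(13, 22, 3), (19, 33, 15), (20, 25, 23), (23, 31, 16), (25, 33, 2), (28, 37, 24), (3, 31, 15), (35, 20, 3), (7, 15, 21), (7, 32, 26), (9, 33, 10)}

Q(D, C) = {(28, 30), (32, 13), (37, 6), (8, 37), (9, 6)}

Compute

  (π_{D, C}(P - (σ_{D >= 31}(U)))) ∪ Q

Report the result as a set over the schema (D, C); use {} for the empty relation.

Selection D >= 31: {(19, 33, 15), (23, 31, 16), (25, 33, 2), (28, 37, 24), (3, 31, 15), (7, 32, 26), (9, 33, 10)}
Set difference of the two operands is {(13, 22, 3), (20, 25, 12), (24, 26, 7), (3, 2, 38), (36, 11, 10), (37, 20, 29)}.
π_{D, C} gives {(11, 36), (2, 3), (20, 37), (22, 13), (25, 20), (26, 24)}.
Set union of the two operands is {(11, 36), (2, 3), (20, 37), (22, 13), (25, 20), (26, 24), (28, 30), (32, 13), (37, 6), (8, 37), (9, 6)}.

{(11, 36), (2, 3), (20, 37), (22, 13), (25, 20), (26, 24), (28, 30), (32, 13), (37, 6), (8, 37), (9, 6)}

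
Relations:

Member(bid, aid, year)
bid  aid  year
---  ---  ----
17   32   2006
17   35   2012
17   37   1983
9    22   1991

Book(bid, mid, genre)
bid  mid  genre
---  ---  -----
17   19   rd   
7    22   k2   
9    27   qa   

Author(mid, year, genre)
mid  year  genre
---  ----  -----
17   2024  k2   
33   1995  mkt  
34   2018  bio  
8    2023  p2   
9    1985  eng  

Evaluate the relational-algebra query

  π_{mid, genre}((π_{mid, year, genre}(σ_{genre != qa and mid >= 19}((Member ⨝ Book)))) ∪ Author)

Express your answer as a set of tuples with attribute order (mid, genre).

{(17, k2), (19, rd), (33, mkt), (34, bio), (8, p2), (9, eng)}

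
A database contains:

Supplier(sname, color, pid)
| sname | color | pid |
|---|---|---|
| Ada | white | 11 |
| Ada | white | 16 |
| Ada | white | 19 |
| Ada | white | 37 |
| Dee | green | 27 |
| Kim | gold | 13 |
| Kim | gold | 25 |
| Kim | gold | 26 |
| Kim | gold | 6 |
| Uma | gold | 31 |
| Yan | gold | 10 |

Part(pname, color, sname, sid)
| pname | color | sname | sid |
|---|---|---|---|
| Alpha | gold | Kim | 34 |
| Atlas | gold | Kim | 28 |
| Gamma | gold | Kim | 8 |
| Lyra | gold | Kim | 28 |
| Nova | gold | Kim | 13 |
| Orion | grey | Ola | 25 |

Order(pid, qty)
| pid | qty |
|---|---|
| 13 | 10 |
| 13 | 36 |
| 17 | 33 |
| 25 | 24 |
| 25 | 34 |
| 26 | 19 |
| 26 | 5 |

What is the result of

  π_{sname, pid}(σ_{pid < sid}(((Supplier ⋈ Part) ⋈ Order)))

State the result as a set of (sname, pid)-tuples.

Natural join on sname, color: {(Kim, gold, 13, Alpha, 34), (Kim, gold, 13, Atlas, 28), (Kim, gold, 13, Gamma, 8), (Kim, gold, 13, Lyra, 28), (Kim, gold, 13, Nova, 13), (Kim, gold, 25, Alpha, 34), (Kim, gold, 25, Atlas, 28), (Kim, gold, 25, Gamma, 8), (Kim, gold, 25, Lyra, 28), (Kim, gold, 25, Nova, 13), (Kim, gold, 26, Alpha, 34), (Kim, gold, 26, Atlas, 28), (Kim, gold, 26, Gamma, 8), (Kim, gold, 26, Lyra, 28), (Kim, gold, 26, Nova, 13), (Kim, gold, 6, Alpha, 34), (Kim, gold, 6, Atlas, 28), (Kim, gold, 6, Gamma, 8), (Kim, gold, 6, Lyra, 28), (Kim, gold, 6, Nova, 13)}
Natural join on pid: {(Kim, gold, 13, Alpha, 34, 10), (Kim, gold, 13, Alpha, 34, 36), (Kim, gold, 13, Atlas, 28, 10), (Kim, gold, 13, Atlas, 28, 36), (Kim, gold, 13, Gamma, 8, 10), (Kim, gold, 13, Gamma, 8, 36), (Kim, gold, 13, Lyra, 28, 10), (Kim, gold, 13, Lyra, 28, 36), (Kim, gold, 13, Nova, 13, 10), (Kim, gold, 13, Nova, 13, 36), (Kim, gold, 25, Alpha, 34, 24), (Kim, gold, 25, Alpha, 34, 34), (Kim, gold, 25, Atlas, 28, 24), (Kim, gold, 25, Atlas, 28, 34), (Kim, gold, 25, Gamma, 8, 24), (Kim, gold, 25, Gamma, 8, 34), (Kim, gold, 25, Lyra, 28, 24), (Kim, gold, 25, Lyra, 28, 34), (Kim, gold, 25, Nova, 13, 24), (Kim, gold, 25, Nova, 13, 34), (Kim, gold, 26, Alpha, 34, 19), (Kim, gold, 26, Alpha, 34, 5), (Kim, gold, 26, Atlas, 28, 19), (Kim, gold, 26, Atlas, 28, 5), (Kim, gold, 26, Gamma, 8, 19), (Kim, gold, 26, Gamma, 8, 5), (Kim, gold, 26, Lyra, 28, 19), (Kim, gold, 26, Lyra, 28, 5), (Kim, gold, 26, Nova, 13, 19), (Kim, gold, 26, Nova, 13, 5)}
Apply σ_{pid < sid}; surviving tuples: {(Kim, gold, 13, Alpha, 34, 10), (Kim, gold, 13, Alpha, 34, 36), (Kim, gold, 13, Atlas, 28, 10), (Kim, gold, 13, Atlas, 28, 36), (Kim, gold, 13, Lyra, 28, 10), (Kim, gold, 13, Lyra, 28, 36), (Kim, gold, 25, Alpha, 34, 24), (Kim, gold, 25, Alpha, 34, 34), (Kim, gold, 25, Atlas, 28, 24), (Kim, gold, 25, Atlas, 28, 34), (Kim, gold, 25, Lyra, 28, 24), (Kim, gold, 25, Lyra, 28, 34), (Kim, gold, 26, Alpha, 34, 19), (Kim, gold, 26, Alpha, 34, 5), (Kim, gold, 26, Atlas, 28, 19), (Kim, gold, 26, Atlas, 28, 5), (Kim, gold, 26, Lyra, 28, 19), (Kim, gold, 26, Lyra, 28, 5)}
Keep only column(s) sname, pid (15 duplicate(s) eliminated): {(Kim, 13), (Kim, 25), (Kim, 26)}

{(Kim, 13), (Kim, 25), (Kim, 26)}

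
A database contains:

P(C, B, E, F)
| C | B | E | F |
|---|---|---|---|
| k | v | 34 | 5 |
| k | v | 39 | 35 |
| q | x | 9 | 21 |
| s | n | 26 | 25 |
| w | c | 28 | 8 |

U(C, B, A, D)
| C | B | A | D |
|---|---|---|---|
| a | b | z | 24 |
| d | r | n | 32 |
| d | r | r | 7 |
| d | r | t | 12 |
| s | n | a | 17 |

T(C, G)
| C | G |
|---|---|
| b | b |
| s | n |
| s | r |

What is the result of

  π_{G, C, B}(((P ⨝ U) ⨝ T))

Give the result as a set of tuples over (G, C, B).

P ⋈ U (natural join on C, B): {(s, n, 26, 25, a, 17)}
(P ⨝ U) ⋈ T (natural join on C): {(s, n, 26, 25, a, 17, n), (s, n, 26, 25, a, 17, r)}
π[G, C, B]: project onto (G, C, B) → {(n, s, n), (r, s, n)}

{(n, s, n), (r, s, n)}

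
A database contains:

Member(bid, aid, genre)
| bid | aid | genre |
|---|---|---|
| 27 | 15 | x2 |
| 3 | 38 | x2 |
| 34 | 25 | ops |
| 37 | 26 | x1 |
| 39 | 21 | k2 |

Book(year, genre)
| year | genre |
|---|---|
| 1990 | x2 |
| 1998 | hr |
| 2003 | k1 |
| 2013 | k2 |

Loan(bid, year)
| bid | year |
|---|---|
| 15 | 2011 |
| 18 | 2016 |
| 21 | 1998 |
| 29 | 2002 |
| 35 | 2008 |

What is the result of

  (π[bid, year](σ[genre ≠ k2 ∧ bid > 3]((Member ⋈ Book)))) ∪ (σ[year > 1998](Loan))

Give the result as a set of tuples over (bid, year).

{(15, 2011), (18, 2016), (27, 1990), (29, 2002), (35, 2008)}

Member ⋈ Book (natural join on genre): {(27, 15, x2, 1990), (3, 38, x2, 1990), (39, 21, k2, 2013)}
Selection genre ≠ k2 ∧ bid > 3: {(27, 15, x2, 1990)}
π[bid, year]: project onto (bid, year) → {(27, 1990)}
Selection year > 1998: {(15, 2011), (18, 2016), (29, 2002), (35, 2008)}
Union: {(27, 1990)} with {(15, 2011), (18, 2016), (29, 2002), (35, 2008)} → {(15, 2011), (18, 2016), (27, 1990), (29, 2002), (35, 2008)}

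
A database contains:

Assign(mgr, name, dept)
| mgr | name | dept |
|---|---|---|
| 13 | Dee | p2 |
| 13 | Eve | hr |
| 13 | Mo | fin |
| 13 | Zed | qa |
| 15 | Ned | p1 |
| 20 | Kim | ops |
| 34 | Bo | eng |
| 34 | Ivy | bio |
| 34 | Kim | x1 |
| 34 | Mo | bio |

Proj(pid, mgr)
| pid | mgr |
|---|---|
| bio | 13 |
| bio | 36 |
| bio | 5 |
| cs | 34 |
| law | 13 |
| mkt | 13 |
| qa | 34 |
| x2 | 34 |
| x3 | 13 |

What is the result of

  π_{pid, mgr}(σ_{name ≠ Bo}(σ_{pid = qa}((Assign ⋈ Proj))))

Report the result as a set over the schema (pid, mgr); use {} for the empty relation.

Assign ⋈ Proj (natural join on mgr): {(13, Dee, p2, bio), (13, Dee, p2, law), (13, Dee, p2, mkt), (13, Dee, p2, x3), (13, Eve, hr, bio), (13, Eve, hr, law), (13, Eve, hr, mkt), (13, Eve, hr, x3), (13, Mo, fin, bio), (13, Mo, fin, law), (13, Mo, fin, mkt), (13, Mo, fin, x3), (13, Zed, qa, bio), (13, Zed, qa, law), (13, Zed, qa, mkt), (13, Zed, qa, x3), (34, Bo, eng, cs), (34, Bo, eng, qa), (34, Bo, eng, x2), (34, Ivy, bio, cs), (34, Ivy, bio, qa), (34, Ivy, bio, x2), (34, Kim, x1, cs), (34, Kim, x1, qa), (34, Kim, x1, x2), (34, Mo, bio, cs), (34, Mo, bio, qa), (34, Mo, bio, x2)}
Filtering on pid = qa leaves {(34, Bo, eng, qa), (34, Ivy, bio, qa), (34, Kim, x1, qa), (34, Mo, bio, qa)}.
Filtering on name ≠ Bo leaves {(34, Ivy, bio, qa), (34, Kim, x1, qa), (34, Mo, bio, qa)}.
π[pid, mgr]: project onto (pid, mgr) (2 duplicate(s) eliminated) → {(qa, 34)}

{(qa, 34)}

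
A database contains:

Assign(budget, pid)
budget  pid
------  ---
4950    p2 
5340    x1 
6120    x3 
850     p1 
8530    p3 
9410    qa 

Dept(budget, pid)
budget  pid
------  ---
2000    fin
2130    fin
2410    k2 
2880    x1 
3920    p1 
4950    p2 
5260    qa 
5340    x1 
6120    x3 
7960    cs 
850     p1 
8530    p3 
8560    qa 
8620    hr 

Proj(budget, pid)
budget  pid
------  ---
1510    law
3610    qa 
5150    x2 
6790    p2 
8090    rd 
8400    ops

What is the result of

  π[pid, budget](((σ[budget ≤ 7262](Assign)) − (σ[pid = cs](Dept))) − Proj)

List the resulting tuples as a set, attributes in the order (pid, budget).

{(p1, 850), (p2, 4950), (x1, 5340), (x3, 6120)}

Apply σ_{budget ≤ 7262}; surviving tuples: {(4950, p2), (5340, x1), (6120, x3), (850, p1)}
Apply σ_{pid = cs}; surviving tuples: {(7960, cs)}
Taking the difference: {(4950, p2), (5340, x1), (6120, x3), (850, p1)}
Taking the difference: {(4950, p2), (5340, x1), (6120, x3), (850, p1)}
Projecting to pid, budget: {(p1, 850), (p2, 4950), (x1, 5340), (x3, 6120)}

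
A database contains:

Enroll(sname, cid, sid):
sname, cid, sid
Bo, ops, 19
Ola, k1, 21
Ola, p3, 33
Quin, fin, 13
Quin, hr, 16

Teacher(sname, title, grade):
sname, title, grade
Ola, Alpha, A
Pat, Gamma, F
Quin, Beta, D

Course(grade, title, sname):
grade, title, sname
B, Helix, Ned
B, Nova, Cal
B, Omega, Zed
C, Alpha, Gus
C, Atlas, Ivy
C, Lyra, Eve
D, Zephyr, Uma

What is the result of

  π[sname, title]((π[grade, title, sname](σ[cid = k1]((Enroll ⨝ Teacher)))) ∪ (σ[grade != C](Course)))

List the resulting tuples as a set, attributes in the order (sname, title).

Natural join on sname: {(Ola, k1, 21, Alpha, A), (Ola, p3, 33, Alpha, A), (Quin, fin, 13, Beta, D), (Quin, hr, 16, Beta, D)}
Apply σ_{cid = k1}; surviving tuples: {(Ola, k1, 21, Alpha, A)}
Projecting to grade, title, sname: {(A, Alpha, Ola)}
Apply σ_{grade != C}; surviving tuples: {(B, Helix, Ned), (B, Nova, Cal), (B, Omega, Zed), (D, Zephyr, Uma)}
Union: {(A, Alpha, Ola)} with {(B, Helix, Ned), (B, Nova, Cal), (B, Omega, Zed), (D, Zephyr, Uma)} → {(A, Alpha, Ola), (B, Helix, Ned), (B, Nova, Cal), (B, Omega, Zed), (D, Zephyr, Uma)}
Projecting to sname, title: {(Cal, Nova), (Ned, Helix), (Ola, Alpha), (Uma, Zephyr), (Zed, Omega)}

{(Cal, Nova), (Ned, Helix), (Ola, Alpha), (Uma, Zephyr), (Zed, Omega)}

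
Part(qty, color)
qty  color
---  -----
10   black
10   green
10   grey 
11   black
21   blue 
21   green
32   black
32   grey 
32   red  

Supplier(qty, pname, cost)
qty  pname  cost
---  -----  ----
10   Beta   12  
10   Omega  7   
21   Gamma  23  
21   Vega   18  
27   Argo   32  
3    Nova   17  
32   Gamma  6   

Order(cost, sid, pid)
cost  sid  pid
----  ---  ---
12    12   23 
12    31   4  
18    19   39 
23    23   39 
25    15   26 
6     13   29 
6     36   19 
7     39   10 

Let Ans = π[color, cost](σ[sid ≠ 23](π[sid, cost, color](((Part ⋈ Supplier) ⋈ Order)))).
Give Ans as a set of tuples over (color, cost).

Part ⋈ Supplier (natural join on qty): {(10, black, Beta, 12), (10, black, Omega, 7), (10, green, Beta, 12), (10, green, Omega, 7), (10, grey, Beta, 12), (10, grey, Omega, 7), (21, blue, Gamma, 23), (21, blue, Vega, 18), (21, green, Gamma, 23), (21, green, Vega, 18), (32, black, Gamma, 6), (32, grey, Gamma, 6), (32, red, Gamma, 6)}
(Part ⋈ Supplier) ⋈ Order (natural join on cost): {(10, black, Beta, 12, 12, 23), (10, black, Beta, 12, 31, 4), (10, black, Omega, 7, 39, 10), (10, green, Beta, 12, 12, 23), (10, green, Beta, 12, 31, 4), (10, green, Omega, 7, 39, 10), (10, grey, Beta, 12, 12, 23), (10, grey, Beta, 12, 31, 4), (10, grey, Omega, 7, 39, 10), (21, blue, Gamma, 23, 23, 39), (21, blue, Vega, 18, 19, 39), (21, green, Gamma, 23, 23, 39), (21, green, Vega, 18, 19, 39), (32, black, Gamma, 6, 13, 29), (32, black, Gamma, 6, 36, 19), (32, grey, Gamma, 6, 13, 29), (32, grey, Gamma, 6, 36, 19), (32, red, Gamma, 6, 13, 29), (32, red, Gamma, 6, 36, 19)}
π[sid, cost, color]: project onto (sid, cost, color) → {(12, 12, black), (12, 12, green), (12, 12, grey), (13, 6, black), (13, 6, grey), (13, 6, red), (19, 18, blue), (19, 18, green), (23, 23, blue), (23, 23, green), (31, 12, black), (31, 12, green), (31, 12, grey), (36, 6, black), (36, 6, grey), (36, 6, red), (39, 7, black), (39, 7, green), (39, 7, grey)}
Filtering on sid ≠ 23 leaves {(12, 12, black), (12, 12, green), (12, 12, grey), (13, 6, black), (13, 6, grey), (13, 6, red), (19, 18, blue), (19, 18, green), (31, 12, black), (31, 12, green), (31, 12, grey), (36, 6, black), (36, 6, grey), (36, 6, red), (39, 7, black), (39, 7, green), (39, 7, grey)}.
π[color, cost]: project onto (color, cost) (6 duplicate(s) eliminated) → {(black, 12), (black, 6), (black, 7), (blue, 18), (green, 12), (green, 18), (green, 7), (grey, 12), (grey, 6), (grey, 7), (red, 6)}

{(black, 12), (black, 6), (black, 7), (blue, 18), (green, 12), (green, 18), (green, 7), (grey, 12), (grey, 6), (grey, 7), (red, 6)}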